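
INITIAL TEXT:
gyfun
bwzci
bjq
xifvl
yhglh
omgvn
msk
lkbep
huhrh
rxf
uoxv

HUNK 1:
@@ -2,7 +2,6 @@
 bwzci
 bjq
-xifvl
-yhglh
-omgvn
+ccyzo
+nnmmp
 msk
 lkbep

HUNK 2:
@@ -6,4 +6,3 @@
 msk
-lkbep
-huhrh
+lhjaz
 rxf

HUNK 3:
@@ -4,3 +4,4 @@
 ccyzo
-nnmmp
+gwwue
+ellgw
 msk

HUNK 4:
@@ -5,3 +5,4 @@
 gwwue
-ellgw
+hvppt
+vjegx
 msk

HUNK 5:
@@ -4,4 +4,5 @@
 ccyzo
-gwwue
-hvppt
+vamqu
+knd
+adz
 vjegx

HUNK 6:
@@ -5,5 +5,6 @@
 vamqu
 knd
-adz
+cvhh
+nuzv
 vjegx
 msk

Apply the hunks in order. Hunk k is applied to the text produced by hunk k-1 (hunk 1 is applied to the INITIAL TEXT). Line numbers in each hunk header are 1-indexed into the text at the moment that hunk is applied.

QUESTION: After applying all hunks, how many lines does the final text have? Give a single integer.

Answer: 13

Derivation:
Hunk 1: at line 2 remove [xifvl,yhglh,omgvn] add [ccyzo,nnmmp] -> 10 lines: gyfun bwzci bjq ccyzo nnmmp msk lkbep huhrh rxf uoxv
Hunk 2: at line 6 remove [lkbep,huhrh] add [lhjaz] -> 9 lines: gyfun bwzci bjq ccyzo nnmmp msk lhjaz rxf uoxv
Hunk 3: at line 4 remove [nnmmp] add [gwwue,ellgw] -> 10 lines: gyfun bwzci bjq ccyzo gwwue ellgw msk lhjaz rxf uoxv
Hunk 4: at line 5 remove [ellgw] add [hvppt,vjegx] -> 11 lines: gyfun bwzci bjq ccyzo gwwue hvppt vjegx msk lhjaz rxf uoxv
Hunk 5: at line 4 remove [gwwue,hvppt] add [vamqu,knd,adz] -> 12 lines: gyfun bwzci bjq ccyzo vamqu knd adz vjegx msk lhjaz rxf uoxv
Hunk 6: at line 5 remove [adz] add [cvhh,nuzv] -> 13 lines: gyfun bwzci bjq ccyzo vamqu knd cvhh nuzv vjegx msk lhjaz rxf uoxv
Final line count: 13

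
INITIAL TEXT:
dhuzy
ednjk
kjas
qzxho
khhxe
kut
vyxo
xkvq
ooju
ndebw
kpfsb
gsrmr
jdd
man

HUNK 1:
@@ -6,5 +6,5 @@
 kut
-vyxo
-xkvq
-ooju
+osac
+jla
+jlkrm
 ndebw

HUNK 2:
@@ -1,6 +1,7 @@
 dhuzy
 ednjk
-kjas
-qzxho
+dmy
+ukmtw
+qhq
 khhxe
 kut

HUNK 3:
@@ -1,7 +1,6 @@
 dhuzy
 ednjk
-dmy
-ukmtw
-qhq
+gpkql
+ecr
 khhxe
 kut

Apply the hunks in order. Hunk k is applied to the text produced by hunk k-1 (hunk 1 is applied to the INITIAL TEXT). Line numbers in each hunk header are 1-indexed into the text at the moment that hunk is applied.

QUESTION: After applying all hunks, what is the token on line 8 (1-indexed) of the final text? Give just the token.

Hunk 1: at line 6 remove [vyxo,xkvq,ooju] add [osac,jla,jlkrm] -> 14 lines: dhuzy ednjk kjas qzxho khhxe kut osac jla jlkrm ndebw kpfsb gsrmr jdd man
Hunk 2: at line 1 remove [kjas,qzxho] add [dmy,ukmtw,qhq] -> 15 lines: dhuzy ednjk dmy ukmtw qhq khhxe kut osac jla jlkrm ndebw kpfsb gsrmr jdd man
Hunk 3: at line 1 remove [dmy,ukmtw,qhq] add [gpkql,ecr] -> 14 lines: dhuzy ednjk gpkql ecr khhxe kut osac jla jlkrm ndebw kpfsb gsrmr jdd man
Final line 8: jla

Answer: jla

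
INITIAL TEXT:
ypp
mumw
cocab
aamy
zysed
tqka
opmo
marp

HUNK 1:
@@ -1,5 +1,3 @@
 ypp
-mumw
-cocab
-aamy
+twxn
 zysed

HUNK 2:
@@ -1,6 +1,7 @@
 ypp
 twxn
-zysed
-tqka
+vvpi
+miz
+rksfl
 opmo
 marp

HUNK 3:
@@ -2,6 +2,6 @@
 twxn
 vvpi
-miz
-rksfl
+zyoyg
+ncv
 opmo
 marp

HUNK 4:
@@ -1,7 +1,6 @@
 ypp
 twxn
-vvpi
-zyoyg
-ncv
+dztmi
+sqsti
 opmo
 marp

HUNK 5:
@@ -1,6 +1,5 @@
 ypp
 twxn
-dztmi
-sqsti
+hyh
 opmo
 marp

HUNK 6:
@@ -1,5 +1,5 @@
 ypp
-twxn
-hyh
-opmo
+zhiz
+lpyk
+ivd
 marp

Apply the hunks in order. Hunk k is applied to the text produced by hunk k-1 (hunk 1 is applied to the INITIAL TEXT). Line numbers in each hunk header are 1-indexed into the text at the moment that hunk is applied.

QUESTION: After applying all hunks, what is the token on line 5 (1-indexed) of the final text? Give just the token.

Hunk 1: at line 1 remove [mumw,cocab,aamy] add [twxn] -> 6 lines: ypp twxn zysed tqka opmo marp
Hunk 2: at line 1 remove [zysed,tqka] add [vvpi,miz,rksfl] -> 7 lines: ypp twxn vvpi miz rksfl opmo marp
Hunk 3: at line 2 remove [miz,rksfl] add [zyoyg,ncv] -> 7 lines: ypp twxn vvpi zyoyg ncv opmo marp
Hunk 4: at line 1 remove [vvpi,zyoyg,ncv] add [dztmi,sqsti] -> 6 lines: ypp twxn dztmi sqsti opmo marp
Hunk 5: at line 1 remove [dztmi,sqsti] add [hyh] -> 5 lines: ypp twxn hyh opmo marp
Hunk 6: at line 1 remove [twxn,hyh,opmo] add [zhiz,lpyk,ivd] -> 5 lines: ypp zhiz lpyk ivd marp
Final line 5: marp

Answer: marp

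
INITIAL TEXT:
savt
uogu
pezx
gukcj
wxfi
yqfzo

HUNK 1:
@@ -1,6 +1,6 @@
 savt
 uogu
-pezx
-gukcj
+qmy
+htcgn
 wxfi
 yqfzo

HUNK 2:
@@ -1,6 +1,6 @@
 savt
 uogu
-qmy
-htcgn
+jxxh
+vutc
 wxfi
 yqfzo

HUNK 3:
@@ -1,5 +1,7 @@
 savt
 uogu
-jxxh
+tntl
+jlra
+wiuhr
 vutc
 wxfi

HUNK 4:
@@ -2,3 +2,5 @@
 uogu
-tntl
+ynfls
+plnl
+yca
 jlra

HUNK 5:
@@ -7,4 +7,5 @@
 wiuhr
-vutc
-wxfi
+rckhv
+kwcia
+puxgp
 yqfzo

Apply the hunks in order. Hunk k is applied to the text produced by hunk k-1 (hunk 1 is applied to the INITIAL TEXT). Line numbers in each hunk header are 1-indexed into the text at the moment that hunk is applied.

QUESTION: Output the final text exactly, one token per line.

Hunk 1: at line 1 remove [pezx,gukcj] add [qmy,htcgn] -> 6 lines: savt uogu qmy htcgn wxfi yqfzo
Hunk 2: at line 1 remove [qmy,htcgn] add [jxxh,vutc] -> 6 lines: savt uogu jxxh vutc wxfi yqfzo
Hunk 3: at line 1 remove [jxxh] add [tntl,jlra,wiuhr] -> 8 lines: savt uogu tntl jlra wiuhr vutc wxfi yqfzo
Hunk 4: at line 2 remove [tntl] add [ynfls,plnl,yca] -> 10 lines: savt uogu ynfls plnl yca jlra wiuhr vutc wxfi yqfzo
Hunk 5: at line 7 remove [vutc,wxfi] add [rckhv,kwcia,puxgp] -> 11 lines: savt uogu ynfls plnl yca jlra wiuhr rckhv kwcia puxgp yqfzo

Answer: savt
uogu
ynfls
plnl
yca
jlra
wiuhr
rckhv
kwcia
puxgp
yqfzo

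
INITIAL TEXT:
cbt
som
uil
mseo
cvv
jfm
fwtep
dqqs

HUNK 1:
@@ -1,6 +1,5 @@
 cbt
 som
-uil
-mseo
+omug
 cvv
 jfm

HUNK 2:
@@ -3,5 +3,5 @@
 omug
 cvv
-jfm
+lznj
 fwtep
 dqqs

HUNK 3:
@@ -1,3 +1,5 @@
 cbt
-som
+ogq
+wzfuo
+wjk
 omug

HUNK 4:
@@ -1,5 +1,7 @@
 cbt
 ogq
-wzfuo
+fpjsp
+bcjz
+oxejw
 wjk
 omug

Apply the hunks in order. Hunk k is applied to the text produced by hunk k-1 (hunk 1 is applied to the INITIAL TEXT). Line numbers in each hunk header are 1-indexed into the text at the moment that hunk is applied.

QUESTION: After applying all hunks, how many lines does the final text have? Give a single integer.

Hunk 1: at line 1 remove [uil,mseo] add [omug] -> 7 lines: cbt som omug cvv jfm fwtep dqqs
Hunk 2: at line 3 remove [jfm] add [lznj] -> 7 lines: cbt som omug cvv lznj fwtep dqqs
Hunk 3: at line 1 remove [som] add [ogq,wzfuo,wjk] -> 9 lines: cbt ogq wzfuo wjk omug cvv lznj fwtep dqqs
Hunk 4: at line 1 remove [wzfuo] add [fpjsp,bcjz,oxejw] -> 11 lines: cbt ogq fpjsp bcjz oxejw wjk omug cvv lznj fwtep dqqs
Final line count: 11

Answer: 11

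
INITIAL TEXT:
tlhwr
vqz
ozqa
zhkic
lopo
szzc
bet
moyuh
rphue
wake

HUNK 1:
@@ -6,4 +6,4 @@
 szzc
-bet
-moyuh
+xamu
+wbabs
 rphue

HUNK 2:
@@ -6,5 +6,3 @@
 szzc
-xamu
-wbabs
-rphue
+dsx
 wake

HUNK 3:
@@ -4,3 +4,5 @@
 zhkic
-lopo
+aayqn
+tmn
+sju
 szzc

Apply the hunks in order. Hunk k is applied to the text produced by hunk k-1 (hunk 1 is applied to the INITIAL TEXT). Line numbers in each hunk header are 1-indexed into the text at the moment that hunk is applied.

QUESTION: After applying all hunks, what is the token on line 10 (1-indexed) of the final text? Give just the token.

Answer: wake

Derivation:
Hunk 1: at line 6 remove [bet,moyuh] add [xamu,wbabs] -> 10 lines: tlhwr vqz ozqa zhkic lopo szzc xamu wbabs rphue wake
Hunk 2: at line 6 remove [xamu,wbabs,rphue] add [dsx] -> 8 lines: tlhwr vqz ozqa zhkic lopo szzc dsx wake
Hunk 3: at line 4 remove [lopo] add [aayqn,tmn,sju] -> 10 lines: tlhwr vqz ozqa zhkic aayqn tmn sju szzc dsx wake
Final line 10: wake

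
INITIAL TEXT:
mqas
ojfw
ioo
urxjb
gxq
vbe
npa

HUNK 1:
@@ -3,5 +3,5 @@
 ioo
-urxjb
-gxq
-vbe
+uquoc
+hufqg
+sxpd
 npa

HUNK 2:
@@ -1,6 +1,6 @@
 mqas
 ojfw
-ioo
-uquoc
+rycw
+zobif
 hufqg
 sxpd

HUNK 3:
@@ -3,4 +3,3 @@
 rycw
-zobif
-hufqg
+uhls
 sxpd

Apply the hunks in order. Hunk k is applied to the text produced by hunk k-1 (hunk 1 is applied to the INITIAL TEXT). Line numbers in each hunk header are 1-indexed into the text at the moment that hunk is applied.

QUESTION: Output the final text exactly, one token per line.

Hunk 1: at line 3 remove [urxjb,gxq,vbe] add [uquoc,hufqg,sxpd] -> 7 lines: mqas ojfw ioo uquoc hufqg sxpd npa
Hunk 2: at line 1 remove [ioo,uquoc] add [rycw,zobif] -> 7 lines: mqas ojfw rycw zobif hufqg sxpd npa
Hunk 3: at line 3 remove [zobif,hufqg] add [uhls] -> 6 lines: mqas ojfw rycw uhls sxpd npa

Answer: mqas
ojfw
rycw
uhls
sxpd
npa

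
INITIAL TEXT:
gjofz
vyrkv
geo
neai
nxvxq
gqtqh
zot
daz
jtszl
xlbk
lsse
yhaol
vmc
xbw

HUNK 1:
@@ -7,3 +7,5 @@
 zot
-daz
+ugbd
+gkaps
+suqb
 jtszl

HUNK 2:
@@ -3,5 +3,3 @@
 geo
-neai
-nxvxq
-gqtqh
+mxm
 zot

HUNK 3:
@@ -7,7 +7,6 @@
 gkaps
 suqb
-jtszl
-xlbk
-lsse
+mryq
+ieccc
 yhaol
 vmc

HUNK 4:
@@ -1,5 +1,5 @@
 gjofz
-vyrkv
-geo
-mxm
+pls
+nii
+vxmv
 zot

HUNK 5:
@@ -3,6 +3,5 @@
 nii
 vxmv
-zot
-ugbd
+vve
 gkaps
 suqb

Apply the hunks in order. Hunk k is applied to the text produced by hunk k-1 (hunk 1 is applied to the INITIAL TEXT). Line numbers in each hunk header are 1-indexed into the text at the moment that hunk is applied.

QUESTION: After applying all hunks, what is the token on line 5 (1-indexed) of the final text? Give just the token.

Answer: vve

Derivation:
Hunk 1: at line 7 remove [daz] add [ugbd,gkaps,suqb] -> 16 lines: gjofz vyrkv geo neai nxvxq gqtqh zot ugbd gkaps suqb jtszl xlbk lsse yhaol vmc xbw
Hunk 2: at line 3 remove [neai,nxvxq,gqtqh] add [mxm] -> 14 lines: gjofz vyrkv geo mxm zot ugbd gkaps suqb jtszl xlbk lsse yhaol vmc xbw
Hunk 3: at line 7 remove [jtszl,xlbk,lsse] add [mryq,ieccc] -> 13 lines: gjofz vyrkv geo mxm zot ugbd gkaps suqb mryq ieccc yhaol vmc xbw
Hunk 4: at line 1 remove [vyrkv,geo,mxm] add [pls,nii,vxmv] -> 13 lines: gjofz pls nii vxmv zot ugbd gkaps suqb mryq ieccc yhaol vmc xbw
Hunk 5: at line 3 remove [zot,ugbd] add [vve] -> 12 lines: gjofz pls nii vxmv vve gkaps suqb mryq ieccc yhaol vmc xbw
Final line 5: vve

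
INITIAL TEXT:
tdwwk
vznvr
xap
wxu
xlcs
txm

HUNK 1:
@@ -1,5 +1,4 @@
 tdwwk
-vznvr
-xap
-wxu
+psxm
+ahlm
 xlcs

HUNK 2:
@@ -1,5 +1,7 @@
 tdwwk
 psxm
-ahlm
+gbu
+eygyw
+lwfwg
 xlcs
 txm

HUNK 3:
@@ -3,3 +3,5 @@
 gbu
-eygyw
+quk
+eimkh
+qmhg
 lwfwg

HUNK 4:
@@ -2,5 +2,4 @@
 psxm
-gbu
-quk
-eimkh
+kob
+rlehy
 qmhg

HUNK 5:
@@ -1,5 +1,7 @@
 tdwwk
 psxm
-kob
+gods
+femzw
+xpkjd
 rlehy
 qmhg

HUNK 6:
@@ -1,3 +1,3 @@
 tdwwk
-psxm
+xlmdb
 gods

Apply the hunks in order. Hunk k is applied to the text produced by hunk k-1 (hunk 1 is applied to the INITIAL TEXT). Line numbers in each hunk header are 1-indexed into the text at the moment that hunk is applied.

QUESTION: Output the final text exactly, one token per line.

Answer: tdwwk
xlmdb
gods
femzw
xpkjd
rlehy
qmhg
lwfwg
xlcs
txm

Derivation:
Hunk 1: at line 1 remove [vznvr,xap,wxu] add [psxm,ahlm] -> 5 lines: tdwwk psxm ahlm xlcs txm
Hunk 2: at line 1 remove [ahlm] add [gbu,eygyw,lwfwg] -> 7 lines: tdwwk psxm gbu eygyw lwfwg xlcs txm
Hunk 3: at line 3 remove [eygyw] add [quk,eimkh,qmhg] -> 9 lines: tdwwk psxm gbu quk eimkh qmhg lwfwg xlcs txm
Hunk 4: at line 2 remove [gbu,quk,eimkh] add [kob,rlehy] -> 8 lines: tdwwk psxm kob rlehy qmhg lwfwg xlcs txm
Hunk 5: at line 1 remove [kob] add [gods,femzw,xpkjd] -> 10 lines: tdwwk psxm gods femzw xpkjd rlehy qmhg lwfwg xlcs txm
Hunk 6: at line 1 remove [psxm] add [xlmdb] -> 10 lines: tdwwk xlmdb gods femzw xpkjd rlehy qmhg lwfwg xlcs txm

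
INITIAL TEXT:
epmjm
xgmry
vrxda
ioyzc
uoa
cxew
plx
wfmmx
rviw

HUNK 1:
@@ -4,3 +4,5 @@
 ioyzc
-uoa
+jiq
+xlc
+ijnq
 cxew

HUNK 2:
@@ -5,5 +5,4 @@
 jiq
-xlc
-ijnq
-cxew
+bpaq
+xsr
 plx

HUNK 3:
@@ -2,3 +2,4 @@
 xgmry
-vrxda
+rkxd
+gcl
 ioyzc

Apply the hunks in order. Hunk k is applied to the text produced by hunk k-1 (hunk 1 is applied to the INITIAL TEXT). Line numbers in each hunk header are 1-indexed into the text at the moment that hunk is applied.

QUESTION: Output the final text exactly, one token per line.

Hunk 1: at line 4 remove [uoa] add [jiq,xlc,ijnq] -> 11 lines: epmjm xgmry vrxda ioyzc jiq xlc ijnq cxew plx wfmmx rviw
Hunk 2: at line 5 remove [xlc,ijnq,cxew] add [bpaq,xsr] -> 10 lines: epmjm xgmry vrxda ioyzc jiq bpaq xsr plx wfmmx rviw
Hunk 3: at line 2 remove [vrxda] add [rkxd,gcl] -> 11 lines: epmjm xgmry rkxd gcl ioyzc jiq bpaq xsr plx wfmmx rviw

Answer: epmjm
xgmry
rkxd
gcl
ioyzc
jiq
bpaq
xsr
plx
wfmmx
rviw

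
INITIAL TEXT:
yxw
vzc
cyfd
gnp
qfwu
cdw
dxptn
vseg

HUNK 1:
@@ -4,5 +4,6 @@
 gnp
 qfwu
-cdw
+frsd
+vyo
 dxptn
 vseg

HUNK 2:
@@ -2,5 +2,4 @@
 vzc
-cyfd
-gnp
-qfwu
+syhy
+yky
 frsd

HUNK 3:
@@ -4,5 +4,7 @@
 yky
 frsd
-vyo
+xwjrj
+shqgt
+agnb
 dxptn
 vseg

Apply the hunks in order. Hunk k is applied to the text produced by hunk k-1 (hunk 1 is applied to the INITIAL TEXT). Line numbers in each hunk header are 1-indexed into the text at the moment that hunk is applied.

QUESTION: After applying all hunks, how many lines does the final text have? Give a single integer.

Hunk 1: at line 4 remove [cdw] add [frsd,vyo] -> 9 lines: yxw vzc cyfd gnp qfwu frsd vyo dxptn vseg
Hunk 2: at line 2 remove [cyfd,gnp,qfwu] add [syhy,yky] -> 8 lines: yxw vzc syhy yky frsd vyo dxptn vseg
Hunk 3: at line 4 remove [vyo] add [xwjrj,shqgt,agnb] -> 10 lines: yxw vzc syhy yky frsd xwjrj shqgt agnb dxptn vseg
Final line count: 10

Answer: 10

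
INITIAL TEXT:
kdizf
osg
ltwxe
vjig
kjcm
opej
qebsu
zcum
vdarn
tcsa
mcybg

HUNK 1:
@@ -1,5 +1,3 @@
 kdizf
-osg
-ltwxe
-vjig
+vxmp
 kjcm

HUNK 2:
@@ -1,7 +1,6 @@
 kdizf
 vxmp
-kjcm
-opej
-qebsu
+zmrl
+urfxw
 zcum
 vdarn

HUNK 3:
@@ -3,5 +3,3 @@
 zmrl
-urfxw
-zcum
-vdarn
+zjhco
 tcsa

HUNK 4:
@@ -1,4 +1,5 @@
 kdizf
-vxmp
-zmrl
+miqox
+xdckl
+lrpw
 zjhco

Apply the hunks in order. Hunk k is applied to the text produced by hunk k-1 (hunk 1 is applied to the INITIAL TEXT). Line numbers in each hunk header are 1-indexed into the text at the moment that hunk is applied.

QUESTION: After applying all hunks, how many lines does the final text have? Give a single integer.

Answer: 7

Derivation:
Hunk 1: at line 1 remove [osg,ltwxe,vjig] add [vxmp] -> 9 lines: kdizf vxmp kjcm opej qebsu zcum vdarn tcsa mcybg
Hunk 2: at line 1 remove [kjcm,opej,qebsu] add [zmrl,urfxw] -> 8 lines: kdizf vxmp zmrl urfxw zcum vdarn tcsa mcybg
Hunk 3: at line 3 remove [urfxw,zcum,vdarn] add [zjhco] -> 6 lines: kdizf vxmp zmrl zjhco tcsa mcybg
Hunk 4: at line 1 remove [vxmp,zmrl] add [miqox,xdckl,lrpw] -> 7 lines: kdizf miqox xdckl lrpw zjhco tcsa mcybg
Final line count: 7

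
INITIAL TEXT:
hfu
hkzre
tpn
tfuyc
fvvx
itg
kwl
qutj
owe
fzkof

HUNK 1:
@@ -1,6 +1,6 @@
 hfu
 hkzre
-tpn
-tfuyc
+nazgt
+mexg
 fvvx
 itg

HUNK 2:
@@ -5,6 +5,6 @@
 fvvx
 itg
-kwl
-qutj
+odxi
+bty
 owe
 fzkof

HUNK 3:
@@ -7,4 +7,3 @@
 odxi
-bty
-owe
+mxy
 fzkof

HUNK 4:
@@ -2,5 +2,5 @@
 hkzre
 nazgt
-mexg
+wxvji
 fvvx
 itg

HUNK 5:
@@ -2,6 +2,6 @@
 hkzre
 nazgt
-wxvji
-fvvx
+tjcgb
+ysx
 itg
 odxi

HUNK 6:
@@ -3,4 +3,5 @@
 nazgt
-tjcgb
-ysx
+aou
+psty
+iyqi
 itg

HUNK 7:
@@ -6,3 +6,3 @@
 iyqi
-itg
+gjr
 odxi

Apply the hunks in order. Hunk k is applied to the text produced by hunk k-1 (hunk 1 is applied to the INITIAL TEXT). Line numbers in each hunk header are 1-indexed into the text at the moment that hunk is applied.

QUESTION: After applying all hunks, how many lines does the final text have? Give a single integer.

Answer: 10

Derivation:
Hunk 1: at line 1 remove [tpn,tfuyc] add [nazgt,mexg] -> 10 lines: hfu hkzre nazgt mexg fvvx itg kwl qutj owe fzkof
Hunk 2: at line 5 remove [kwl,qutj] add [odxi,bty] -> 10 lines: hfu hkzre nazgt mexg fvvx itg odxi bty owe fzkof
Hunk 3: at line 7 remove [bty,owe] add [mxy] -> 9 lines: hfu hkzre nazgt mexg fvvx itg odxi mxy fzkof
Hunk 4: at line 2 remove [mexg] add [wxvji] -> 9 lines: hfu hkzre nazgt wxvji fvvx itg odxi mxy fzkof
Hunk 5: at line 2 remove [wxvji,fvvx] add [tjcgb,ysx] -> 9 lines: hfu hkzre nazgt tjcgb ysx itg odxi mxy fzkof
Hunk 6: at line 3 remove [tjcgb,ysx] add [aou,psty,iyqi] -> 10 lines: hfu hkzre nazgt aou psty iyqi itg odxi mxy fzkof
Hunk 7: at line 6 remove [itg] add [gjr] -> 10 lines: hfu hkzre nazgt aou psty iyqi gjr odxi mxy fzkof
Final line count: 10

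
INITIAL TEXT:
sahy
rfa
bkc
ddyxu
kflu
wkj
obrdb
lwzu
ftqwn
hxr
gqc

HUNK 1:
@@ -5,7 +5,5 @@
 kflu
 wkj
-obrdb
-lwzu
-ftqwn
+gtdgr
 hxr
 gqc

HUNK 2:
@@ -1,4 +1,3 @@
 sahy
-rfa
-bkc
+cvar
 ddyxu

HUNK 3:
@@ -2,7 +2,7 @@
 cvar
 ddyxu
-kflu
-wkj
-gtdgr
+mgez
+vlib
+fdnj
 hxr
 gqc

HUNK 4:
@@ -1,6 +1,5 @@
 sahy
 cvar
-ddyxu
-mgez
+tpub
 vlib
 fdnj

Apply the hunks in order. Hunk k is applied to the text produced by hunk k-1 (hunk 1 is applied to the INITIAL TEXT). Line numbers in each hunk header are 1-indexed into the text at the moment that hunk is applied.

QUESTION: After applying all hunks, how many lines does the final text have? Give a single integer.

Hunk 1: at line 5 remove [obrdb,lwzu,ftqwn] add [gtdgr] -> 9 lines: sahy rfa bkc ddyxu kflu wkj gtdgr hxr gqc
Hunk 2: at line 1 remove [rfa,bkc] add [cvar] -> 8 lines: sahy cvar ddyxu kflu wkj gtdgr hxr gqc
Hunk 3: at line 2 remove [kflu,wkj,gtdgr] add [mgez,vlib,fdnj] -> 8 lines: sahy cvar ddyxu mgez vlib fdnj hxr gqc
Hunk 4: at line 1 remove [ddyxu,mgez] add [tpub] -> 7 lines: sahy cvar tpub vlib fdnj hxr gqc
Final line count: 7

Answer: 7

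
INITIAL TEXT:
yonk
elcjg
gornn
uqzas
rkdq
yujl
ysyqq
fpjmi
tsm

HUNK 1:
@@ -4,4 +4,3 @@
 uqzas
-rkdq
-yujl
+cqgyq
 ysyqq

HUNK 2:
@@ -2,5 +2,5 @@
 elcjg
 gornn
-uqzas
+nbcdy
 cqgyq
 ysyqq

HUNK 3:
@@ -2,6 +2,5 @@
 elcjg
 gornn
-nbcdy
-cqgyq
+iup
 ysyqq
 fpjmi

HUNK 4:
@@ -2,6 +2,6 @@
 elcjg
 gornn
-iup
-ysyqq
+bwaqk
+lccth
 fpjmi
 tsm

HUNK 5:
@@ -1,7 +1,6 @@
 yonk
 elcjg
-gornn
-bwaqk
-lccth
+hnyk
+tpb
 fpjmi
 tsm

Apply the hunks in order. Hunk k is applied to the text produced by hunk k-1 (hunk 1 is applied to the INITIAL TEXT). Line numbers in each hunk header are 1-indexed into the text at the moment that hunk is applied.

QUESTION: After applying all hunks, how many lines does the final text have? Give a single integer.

Answer: 6

Derivation:
Hunk 1: at line 4 remove [rkdq,yujl] add [cqgyq] -> 8 lines: yonk elcjg gornn uqzas cqgyq ysyqq fpjmi tsm
Hunk 2: at line 2 remove [uqzas] add [nbcdy] -> 8 lines: yonk elcjg gornn nbcdy cqgyq ysyqq fpjmi tsm
Hunk 3: at line 2 remove [nbcdy,cqgyq] add [iup] -> 7 lines: yonk elcjg gornn iup ysyqq fpjmi tsm
Hunk 4: at line 2 remove [iup,ysyqq] add [bwaqk,lccth] -> 7 lines: yonk elcjg gornn bwaqk lccth fpjmi tsm
Hunk 5: at line 1 remove [gornn,bwaqk,lccth] add [hnyk,tpb] -> 6 lines: yonk elcjg hnyk tpb fpjmi tsm
Final line count: 6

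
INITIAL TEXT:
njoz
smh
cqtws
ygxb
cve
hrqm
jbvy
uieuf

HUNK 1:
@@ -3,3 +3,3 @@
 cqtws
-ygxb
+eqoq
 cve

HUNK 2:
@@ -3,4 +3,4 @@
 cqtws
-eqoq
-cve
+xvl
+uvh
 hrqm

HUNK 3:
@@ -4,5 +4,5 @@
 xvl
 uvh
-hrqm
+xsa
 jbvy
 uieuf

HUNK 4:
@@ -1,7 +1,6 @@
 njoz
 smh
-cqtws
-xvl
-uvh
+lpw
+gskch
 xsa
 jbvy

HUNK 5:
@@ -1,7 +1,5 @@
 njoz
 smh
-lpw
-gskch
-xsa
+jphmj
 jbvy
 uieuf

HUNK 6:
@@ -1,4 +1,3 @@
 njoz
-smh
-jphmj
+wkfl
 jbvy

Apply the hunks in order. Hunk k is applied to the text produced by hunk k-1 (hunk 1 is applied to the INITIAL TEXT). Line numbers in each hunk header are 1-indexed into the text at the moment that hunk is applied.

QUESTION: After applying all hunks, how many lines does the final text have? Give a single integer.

Answer: 4

Derivation:
Hunk 1: at line 3 remove [ygxb] add [eqoq] -> 8 lines: njoz smh cqtws eqoq cve hrqm jbvy uieuf
Hunk 2: at line 3 remove [eqoq,cve] add [xvl,uvh] -> 8 lines: njoz smh cqtws xvl uvh hrqm jbvy uieuf
Hunk 3: at line 4 remove [hrqm] add [xsa] -> 8 lines: njoz smh cqtws xvl uvh xsa jbvy uieuf
Hunk 4: at line 1 remove [cqtws,xvl,uvh] add [lpw,gskch] -> 7 lines: njoz smh lpw gskch xsa jbvy uieuf
Hunk 5: at line 1 remove [lpw,gskch,xsa] add [jphmj] -> 5 lines: njoz smh jphmj jbvy uieuf
Hunk 6: at line 1 remove [smh,jphmj] add [wkfl] -> 4 lines: njoz wkfl jbvy uieuf
Final line count: 4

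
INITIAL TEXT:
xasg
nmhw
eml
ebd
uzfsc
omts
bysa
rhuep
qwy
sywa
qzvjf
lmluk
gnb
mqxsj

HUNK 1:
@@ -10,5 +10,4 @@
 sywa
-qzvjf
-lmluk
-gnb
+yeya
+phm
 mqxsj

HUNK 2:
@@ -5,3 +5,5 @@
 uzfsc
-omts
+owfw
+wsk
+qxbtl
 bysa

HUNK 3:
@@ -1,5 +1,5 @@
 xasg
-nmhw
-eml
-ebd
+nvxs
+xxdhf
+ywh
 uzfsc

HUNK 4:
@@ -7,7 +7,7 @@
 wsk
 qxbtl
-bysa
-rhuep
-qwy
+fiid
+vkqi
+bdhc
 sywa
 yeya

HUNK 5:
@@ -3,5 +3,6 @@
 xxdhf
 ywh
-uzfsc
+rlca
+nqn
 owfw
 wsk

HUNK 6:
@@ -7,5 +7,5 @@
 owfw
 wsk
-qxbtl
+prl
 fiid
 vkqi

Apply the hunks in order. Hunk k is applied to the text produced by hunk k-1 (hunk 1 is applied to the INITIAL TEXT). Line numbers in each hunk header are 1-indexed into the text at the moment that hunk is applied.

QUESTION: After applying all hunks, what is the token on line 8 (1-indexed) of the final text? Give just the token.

Hunk 1: at line 10 remove [qzvjf,lmluk,gnb] add [yeya,phm] -> 13 lines: xasg nmhw eml ebd uzfsc omts bysa rhuep qwy sywa yeya phm mqxsj
Hunk 2: at line 5 remove [omts] add [owfw,wsk,qxbtl] -> 15 lines: xasg nmhw eml ebd uzfsc owfw wsk qxbtl bysa rhuep qwy sywa yeya phm mqxsj
Hunk 3: at line 1 remove [nmhw,eml,ebd] add [nvxs,xxdhf,ywh] -> 15 lines: xasg nvxs xxdhf ywh uzfsc owfw wsk qxbtl bysa rhuep qwy sywa yeya phm mqxsj
Hunk 4: at line 7 remove [bysa,rhuep,qwy] add [fiid,vkqi,bdhc] -> 15 lines: xasg nvxs xxdhf ywh uzfsc owfw wsk qxbtl fiid vkqi bdhc sywa yeya phm mqxsj
Hunk 5: at line 3 remove [uzfsc] add [rlca,nqn] -> 16 lines: xasg nvxs xxdhf ywh rlca nqn owfw wsk qxbtl fiid vkqi bdhc sywa yeya phm mqxsj
Hunk 6: at line 7 remove [qxbtl] add [prl] -> 16 lines: xasg nvxs xxdhf ywh rlca nqn owfw wsk prl fiid vkqi bdhc sywa yeya phm mqxsj
Final line 8: wsk

Answer: wsk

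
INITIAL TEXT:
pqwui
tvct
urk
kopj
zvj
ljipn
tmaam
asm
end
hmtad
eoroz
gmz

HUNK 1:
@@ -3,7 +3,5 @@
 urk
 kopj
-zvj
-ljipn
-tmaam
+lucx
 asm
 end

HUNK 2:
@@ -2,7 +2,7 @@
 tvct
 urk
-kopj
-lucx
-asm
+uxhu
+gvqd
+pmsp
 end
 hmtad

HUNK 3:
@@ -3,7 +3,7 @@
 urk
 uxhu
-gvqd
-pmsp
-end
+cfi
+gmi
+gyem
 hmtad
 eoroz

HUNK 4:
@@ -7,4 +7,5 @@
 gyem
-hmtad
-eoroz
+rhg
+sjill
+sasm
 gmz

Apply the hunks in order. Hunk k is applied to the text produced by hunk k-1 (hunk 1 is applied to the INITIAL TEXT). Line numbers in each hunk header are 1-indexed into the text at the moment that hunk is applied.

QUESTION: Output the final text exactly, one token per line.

Answer: pqwui
tvct
urk
uxhu
cfi
gmi
gyem
rhg
sjill
sasm
gmz

Derivation:
Hunk 1: at line 3 remove [zvj,ljipn,tmaam] add [lucx] -> 10 lines: pqwui tvct urk kopj lucx asm end hmtad eoroz gmz
Hunk 2: at line 2 remove [kopj,lucx,asm] add [uxhu,gvqd,pmsp] -> 10 lines: pqwui tvct urk uxhu gvqd pmsp end hmtad eoroz gmz
Hunk 3: at line 3 remove [gvqd,pmsp,end] add [cfi,gmi,gyem] -> 10 lines: pqwui tvct urk uxhu cfi gmi gyem hmtad eoroz gmz
Hunk 4: at line 7 remove [hmtad,eoroz] add [rhg,sjill,sasm] -> 11 lines: pqwui tvct urk uxhu cfi gmi gyem rhg sjill sasm gmz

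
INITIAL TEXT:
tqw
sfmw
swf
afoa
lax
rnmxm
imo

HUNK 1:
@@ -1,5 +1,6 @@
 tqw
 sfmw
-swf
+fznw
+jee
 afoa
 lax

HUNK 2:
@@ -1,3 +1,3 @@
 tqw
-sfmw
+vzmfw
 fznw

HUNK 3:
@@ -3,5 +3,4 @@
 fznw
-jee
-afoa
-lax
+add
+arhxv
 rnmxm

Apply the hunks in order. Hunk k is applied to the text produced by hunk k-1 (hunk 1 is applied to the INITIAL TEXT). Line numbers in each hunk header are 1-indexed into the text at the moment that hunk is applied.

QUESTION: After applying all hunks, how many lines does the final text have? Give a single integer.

Answer: 7

Derivation:
Hunk 1: at line 1 remove [swf] add [fznw,jee] -> 8 lines: tqw sfmw fznw jee afoa lax rnmxm imo
Hunk 2: at line 1 remove [sfmw] add [vzmfw] -> 8 lines: tqw vzmfw fznw jee afoa lax rnmxm imo
Hunk 3: at line 3 remove [jee,afoa,lax] add [add,arhxv] -> 7 lines: tqw vzmfw fznw add arhxv rnmxm imo
Final line count: 7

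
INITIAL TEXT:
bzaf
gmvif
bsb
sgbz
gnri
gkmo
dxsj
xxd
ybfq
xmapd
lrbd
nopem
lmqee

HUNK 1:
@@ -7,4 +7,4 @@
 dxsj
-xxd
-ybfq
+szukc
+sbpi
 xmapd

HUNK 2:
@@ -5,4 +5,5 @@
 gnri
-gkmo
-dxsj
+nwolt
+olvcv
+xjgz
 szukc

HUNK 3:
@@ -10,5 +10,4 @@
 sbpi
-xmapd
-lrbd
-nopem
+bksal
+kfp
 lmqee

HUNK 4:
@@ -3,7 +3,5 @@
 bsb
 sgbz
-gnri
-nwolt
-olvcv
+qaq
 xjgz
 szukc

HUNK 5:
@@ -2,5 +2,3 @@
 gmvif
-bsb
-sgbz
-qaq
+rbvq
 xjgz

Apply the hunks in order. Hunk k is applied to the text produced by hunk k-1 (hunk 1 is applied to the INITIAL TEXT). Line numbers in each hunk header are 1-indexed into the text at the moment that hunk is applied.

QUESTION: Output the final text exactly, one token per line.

Answer: bzaf
gmvif
rbvq
xjgz
szukc
sbpi
bksal
kfp
lmqee

Derivation:
Hunk 1: at line 7 remove [xxd,ybfq] add [szukc,sbpi] -> 13 lines: bzaf gmvif bsb sgbz gnri gkmo dxsj szukc sbpi xmapd lrbd nopem lmqee
Hunk 2: at line 5 remove [gkmo,dxsj] add [nwolt,olvcv,xjgz] -> 14 lines: bzaf gmvif bsb sgbz gnri nwolt olvcv xjgz szukc sbpi xmapd lrbd nopem lmqee
Hunk 3: at line 10 remove [xmapd,lrbd,nopem] add [bksal,kfp] -> 13 lines: bzaf gmvif bsb sgbz gnri nwolt olvcv xjgz szukc sbpi bksal kfp lmqee
Hunk 4: at line 3 remove [gnri,nwolt,olvcv] add [qaq] -> 11 lines: bzaf gmvif bsb sgbz qaq xjgz szukc sbpi bksal kfp lmqee
Hunk 5: at line 2 remove [bsb,sgbz,qaq] add [rbvq] -> 9 lines: bzaf gmvif rbvq xjgz szukc sbpi bksal kfp lmqee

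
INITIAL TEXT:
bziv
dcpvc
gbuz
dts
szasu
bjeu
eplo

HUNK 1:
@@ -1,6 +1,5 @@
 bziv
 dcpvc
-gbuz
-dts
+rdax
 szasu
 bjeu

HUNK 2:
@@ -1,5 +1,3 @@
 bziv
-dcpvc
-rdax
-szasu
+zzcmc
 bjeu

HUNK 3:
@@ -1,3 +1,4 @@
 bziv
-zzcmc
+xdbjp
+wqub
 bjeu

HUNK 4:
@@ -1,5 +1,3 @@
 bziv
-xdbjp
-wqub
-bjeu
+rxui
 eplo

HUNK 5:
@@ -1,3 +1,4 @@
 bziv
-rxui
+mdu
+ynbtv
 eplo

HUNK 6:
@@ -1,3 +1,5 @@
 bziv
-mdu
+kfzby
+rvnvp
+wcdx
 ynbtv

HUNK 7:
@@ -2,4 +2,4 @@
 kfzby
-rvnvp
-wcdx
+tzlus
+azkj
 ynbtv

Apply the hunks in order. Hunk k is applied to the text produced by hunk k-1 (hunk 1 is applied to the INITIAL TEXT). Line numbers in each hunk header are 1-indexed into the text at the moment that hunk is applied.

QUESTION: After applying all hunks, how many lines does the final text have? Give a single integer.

Hunk 1: at line 1 remove [gbuz,dts] add [rdax] -> 6 lines: bziv dcpvc rdax szasu bjeu eplo
Hunk 2: at line 1 remove [dcpvc,rdax,szasu] add [zzcmc] -> 4 lines: bziv zzcmc bjeu eplo
Hunk 3: at line 1 remove [zzcmc] add [xdbjp,wqub] -> 5 lines: bziv xdbjp wqub bjeu eplo
Hunk 4: at line 1 remove [xdbjp,wqub,bjeu] add [rxui] -> 3 lines: bziv rxui eplo
Hunk 5: at line 1 remove [rxui] add [mdu,ynbtv] -> 4 lines: bziv mdu ynbtv eplo
Hunk 6: at line 1 remove [mdu] add [kfzby,rvnvp,wcdx] -> 6 lines: bziv kfzby rvnvp wcdx ynbtv eplo
Hunk 7: at line 2 remove [rvnvp,wcdx] add [tzlus,azkj] -> 6 lines: bziv kfzby tzlus azkj ynbtv eplo
Final line count: 6

Answer: 6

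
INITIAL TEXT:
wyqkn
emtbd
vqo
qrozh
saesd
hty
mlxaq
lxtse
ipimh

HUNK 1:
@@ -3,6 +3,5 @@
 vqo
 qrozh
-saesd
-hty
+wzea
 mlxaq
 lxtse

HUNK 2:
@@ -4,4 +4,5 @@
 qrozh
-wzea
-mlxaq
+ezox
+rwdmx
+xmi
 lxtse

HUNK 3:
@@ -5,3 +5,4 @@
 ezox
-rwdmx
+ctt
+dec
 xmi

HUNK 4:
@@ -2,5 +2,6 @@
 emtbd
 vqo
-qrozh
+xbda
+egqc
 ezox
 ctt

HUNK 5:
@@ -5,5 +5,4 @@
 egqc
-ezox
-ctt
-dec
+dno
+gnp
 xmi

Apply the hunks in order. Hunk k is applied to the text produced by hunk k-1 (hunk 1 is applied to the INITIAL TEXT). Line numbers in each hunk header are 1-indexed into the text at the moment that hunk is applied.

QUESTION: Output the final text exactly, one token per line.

Answer: wyqkn
emtbd
vqo
xbda
egqc
dno
gnp
xmi
lxtse
ipimh

Derivation:
Hunk 1: at line 3 remove [saesd,hty] add [wzea] -> 8 lines: wyqkn emtbd vqo qrozh wzea mlxaq lxtse ipimh
Hunk 2: at line 4 remove [wzea,mlxaq] add [ezox,rwdmx,xmi] -> 9 lines: wyqkn emtbd vqo qrozh ezox rwdmx xmi lxtse ipimh
Hunk 3: at line 5 remove [rwdmx] add [ctt,dec] -> 10 lines: wyqkn emtbd vqo qrozh ezox ctt dec xmi lxtse ipimh
Hunk 4: at line 2 remove [qrozh] add [xbda,egqc] -> 11 lines: wyqkn emtbd vqo xbda egqc ezox ctt dec xmi lxtse ipimh
Hunk 5: at line 5 remove [ezox,ctt,dec] add [dno,gnp] -> 10 lines: wyqkn emtbd vqo xbda egqc dno gnp xmi lxtse ipimh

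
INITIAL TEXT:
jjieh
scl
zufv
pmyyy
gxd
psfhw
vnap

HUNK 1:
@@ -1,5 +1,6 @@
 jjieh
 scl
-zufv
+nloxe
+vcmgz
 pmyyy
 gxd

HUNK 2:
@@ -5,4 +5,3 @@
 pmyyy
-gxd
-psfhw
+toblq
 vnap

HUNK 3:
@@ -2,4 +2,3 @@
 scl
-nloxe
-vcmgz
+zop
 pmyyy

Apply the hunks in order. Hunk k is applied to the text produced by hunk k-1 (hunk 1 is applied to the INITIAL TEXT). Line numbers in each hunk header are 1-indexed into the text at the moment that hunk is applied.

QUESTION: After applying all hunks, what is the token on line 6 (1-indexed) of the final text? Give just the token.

Hunk 1: at line 1 remove [zufv] add [nloxe,vcmgz] -> 8 lines: jjieh scl nloxe vcmgz pmyyy gxd psfhw vnap
Hunk 2: at line 5 remove [gxd,psfhw] add [toblq] -> 7 lines: jjieh scl nloxe vcmgz pmyyy toblq vnap
Hunk 3: at line 2 remove [nloxe,vcmgz] add [zop] -> 6 lines: jjieh scl zop pmyyy toblq vnap
Final line 6: vnap

Answer: vnap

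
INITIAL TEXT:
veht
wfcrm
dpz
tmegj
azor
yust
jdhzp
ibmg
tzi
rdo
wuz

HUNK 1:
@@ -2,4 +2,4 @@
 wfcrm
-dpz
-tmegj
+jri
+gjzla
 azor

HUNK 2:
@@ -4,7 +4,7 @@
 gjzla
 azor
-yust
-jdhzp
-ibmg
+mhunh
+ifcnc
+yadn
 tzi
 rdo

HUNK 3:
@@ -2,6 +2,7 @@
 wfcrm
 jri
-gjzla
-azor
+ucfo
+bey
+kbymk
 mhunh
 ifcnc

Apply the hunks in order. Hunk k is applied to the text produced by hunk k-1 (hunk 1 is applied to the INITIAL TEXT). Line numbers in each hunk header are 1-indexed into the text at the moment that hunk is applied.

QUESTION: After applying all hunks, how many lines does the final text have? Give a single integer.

Answer: 12

Derivation:
Hunk 1: at line 2 remove [dpz,tmegj] add [jri,gjzla] -> 11 lines: veht wfcrm jri gjzla azor yust jdhzp ibmg tzi rdo wuz
Hunk 2: at line 4 remove [yust,jdhzp,ibmg] add [mhunh,ifcnc,yadn] -> 11 lines: veht wfcrm jri gjzla azor mhunh ifcnc yadn tzi rdo wuz
Hunk 3: at line 2 remove [gjzla,azor] add [ucfo,bey,kbymk] -> 12 lines: veht wfcrm jri ucfo bey kbymk mhunh ifcnc yadn tzi rdo wuz
Final line count: 12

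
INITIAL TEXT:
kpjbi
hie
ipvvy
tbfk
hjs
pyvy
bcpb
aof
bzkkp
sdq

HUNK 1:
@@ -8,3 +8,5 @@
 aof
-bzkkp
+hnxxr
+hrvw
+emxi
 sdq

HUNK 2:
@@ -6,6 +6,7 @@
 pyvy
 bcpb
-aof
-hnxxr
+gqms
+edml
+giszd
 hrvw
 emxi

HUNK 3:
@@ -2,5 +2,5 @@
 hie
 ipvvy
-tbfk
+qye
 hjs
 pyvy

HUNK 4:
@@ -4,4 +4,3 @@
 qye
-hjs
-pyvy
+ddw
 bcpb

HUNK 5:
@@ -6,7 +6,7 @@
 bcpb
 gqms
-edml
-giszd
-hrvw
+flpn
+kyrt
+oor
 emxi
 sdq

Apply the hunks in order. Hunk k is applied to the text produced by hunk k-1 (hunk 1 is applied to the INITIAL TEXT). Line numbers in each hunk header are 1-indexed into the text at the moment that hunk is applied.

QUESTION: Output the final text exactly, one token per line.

Hunk 1: at line 8 remove [bzkkp] add [hnxxr,hrvw,emxi] -> 12 lines: kpjbi hie ipvvy tbfk hjs pyvy bcpb aof hnxxr hrvw emxi sdq
Hunk 2: at line 6 remove [aof,hnxxr] add [gqms,edml,giszd] -> 13 lines: kpjbi hie ipvvy tbfk hjs pyvy bcpb gqms edml giszd hrvw emxi sdq
Hunk 3: at line 2 remove [tbfk] add [qye] -> 13 lines: kpjbi hie ipvvy qye hjs pyvy bcpb gqms edml giszd hrvw emxi sdq
Hunk 4: at line 4 remove [hjs,pyvy] add [ddw] -> 12 lines: kpjbi hie ipvvy qye ddw bcpb gqms edml giszd hrvw emxi sdq
Hunk 5: at line 6 remove [edml,giszd,hrvw] add [flpn,kyrt,oor] -> 12 lines: kpjbi hie ipvvy qye ddw bcpb gqms flpn kyrt oor emxi sdq

Answer: kpjbi
hie
ipvvy
qye
ddw
bcpb
gqms
flpn
kyrt
oor
emxi
sdq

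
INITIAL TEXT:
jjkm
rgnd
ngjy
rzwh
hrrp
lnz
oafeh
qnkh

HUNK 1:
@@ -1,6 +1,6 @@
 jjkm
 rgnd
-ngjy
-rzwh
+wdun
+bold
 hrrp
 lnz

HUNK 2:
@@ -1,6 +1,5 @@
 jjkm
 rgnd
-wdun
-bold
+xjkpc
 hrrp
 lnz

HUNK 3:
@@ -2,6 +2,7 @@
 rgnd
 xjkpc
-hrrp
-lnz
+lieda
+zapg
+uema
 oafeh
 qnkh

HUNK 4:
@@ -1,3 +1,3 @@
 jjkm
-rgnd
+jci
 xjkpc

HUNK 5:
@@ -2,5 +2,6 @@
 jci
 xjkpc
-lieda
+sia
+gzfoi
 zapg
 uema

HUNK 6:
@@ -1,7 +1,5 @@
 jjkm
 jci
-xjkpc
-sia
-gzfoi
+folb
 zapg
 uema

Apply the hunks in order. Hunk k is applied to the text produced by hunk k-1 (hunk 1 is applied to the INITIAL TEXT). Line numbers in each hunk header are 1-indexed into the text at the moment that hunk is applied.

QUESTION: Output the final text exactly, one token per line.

Hunk 1: at line 1 remove [ngjy,rzwh] add [wdun,bold] -> 8 lines: jjkm rgnd wdun bold hrrp lnz oafeh qnkh
Hunk 2: at line 1 remove [wdun,bold] add [xjkpc] -> 7 lines: jjkm rgnd xjkpc hrrp lnz oafeh qnkh
Hunk 3: at line 2 remove [hrrp,lnz] add [lieda,zapg,uema] -> 8 lines: jjkm rgnd xjkpc lieda zapg uema oafeh qnkh
Hunk 4: at line 1 remove [rgnd] add [jci] -> 8 lines: jjkm jci xjkpc lieda zapg uema oafeh qnkh
Hunk 5: at line 2 remove [lieda] add [sia,gzfoi] -> 9 lines: jjkm jci xjkpc sia gzfoi zapg uema oafeh qnkh
Hunk 6: at line 1 remove [xjkpc,sia,gzfoi] add [folb] -> 7 lines: jjkm jci folb zapg uema oafeh qnkh

Answer: jjkm
jci
folb
zapg
uema
oafeh
qnkh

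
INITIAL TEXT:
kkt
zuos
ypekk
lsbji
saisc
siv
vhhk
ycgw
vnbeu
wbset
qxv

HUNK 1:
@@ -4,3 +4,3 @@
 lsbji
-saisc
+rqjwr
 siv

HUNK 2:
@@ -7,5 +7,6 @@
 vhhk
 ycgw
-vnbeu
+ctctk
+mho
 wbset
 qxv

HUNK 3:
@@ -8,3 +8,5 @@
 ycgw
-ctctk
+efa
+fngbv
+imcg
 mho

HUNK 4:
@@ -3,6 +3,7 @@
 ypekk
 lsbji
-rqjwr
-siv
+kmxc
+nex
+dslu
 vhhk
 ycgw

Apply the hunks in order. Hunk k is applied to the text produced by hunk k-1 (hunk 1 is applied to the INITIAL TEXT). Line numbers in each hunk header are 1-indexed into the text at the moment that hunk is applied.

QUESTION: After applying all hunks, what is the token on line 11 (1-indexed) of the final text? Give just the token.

Hunk 1: at line 4 remove [saisc] add [rqjwr] -> 11 lines: kkt zuos ypekk lsbji rqjwr siv vhhk ycgw vnbeu wbset qxv
Hunk 2: at line 7 remove [vnbeu] add [ctctk,mho] -> 12 lines: kkt zuos ypekk lsbji rqjwr siv vhhk ycgw ctctk mho wbset qxv
Hunk 3: at line 8 remove [ctctk] add [efa,fngbv,imcg] -> 14 lines: kkt zuos ypekk lsbji rqjwr siv vhhk ycgw efa fngbv imcg mho wbset qxv
Hunk 4: at line 3 remove [rqjwr,siv] add [kmxc,nex,dslu] -> 15 lines: kkt zuos ypekk lsbji kmxc nex dslu vhhk ycgw efa fngbv imcg mho wbset qxv
Final line 11: fngbv

Answer: fngbv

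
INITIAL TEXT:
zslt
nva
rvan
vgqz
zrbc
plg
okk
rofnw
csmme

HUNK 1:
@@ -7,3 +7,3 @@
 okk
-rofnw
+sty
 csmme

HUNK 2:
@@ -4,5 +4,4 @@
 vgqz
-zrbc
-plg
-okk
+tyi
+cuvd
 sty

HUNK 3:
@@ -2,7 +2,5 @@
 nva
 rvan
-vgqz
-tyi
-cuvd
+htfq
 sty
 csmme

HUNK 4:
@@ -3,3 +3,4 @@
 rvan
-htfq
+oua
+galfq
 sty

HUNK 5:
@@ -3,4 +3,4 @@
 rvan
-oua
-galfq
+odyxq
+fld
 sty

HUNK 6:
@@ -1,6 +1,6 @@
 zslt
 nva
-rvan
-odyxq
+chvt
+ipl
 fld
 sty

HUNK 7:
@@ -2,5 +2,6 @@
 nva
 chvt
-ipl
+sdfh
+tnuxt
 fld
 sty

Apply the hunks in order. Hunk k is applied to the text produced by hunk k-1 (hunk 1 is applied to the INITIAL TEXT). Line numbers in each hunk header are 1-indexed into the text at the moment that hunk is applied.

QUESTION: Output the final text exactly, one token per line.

Hunk 1: at line 7 remove [rofnw] add [sty] -> 9 lines: zslt nva rvan vgqz zrbc plg okk sty csmme
Hunk 2: at line 4 remove [zrbc,plg,okk] add [tyi,cuvd] -> 8 lines: zslt nva rvan vgqz tyi cuvd sty csmme
Hunk 3: at line 2 remove [vgqz,tyi,cuvd] add [htfq] -> 6 lines: zslt nva rvan htfq sty csmme
Hunk 4: at line 3 remove [htfq] add [oua,galfq] -> 7 lines: zslt nva rvan oua galfq sty csmme
Hunk 5: at line 3 remove [oua,galfq] add [odyxq,fld] -> 7 lines: zslt nva rvan odyxq fld sty csmme
Hunk 6: at line 1 remove [rvan,odyxq] add [chvt,ipl] -> 7 lines: zslt nva chvt ipl fld sty csmme
Hunk 7: at line 2 remove [ipl] add [sdfh,tnuxt] -> 8 lines: zslt nva chvt sdfh tnuxt fld sty csmme

Answer: zslt
nva
chvt
sdfh
tnuxt
fld
sty
csmme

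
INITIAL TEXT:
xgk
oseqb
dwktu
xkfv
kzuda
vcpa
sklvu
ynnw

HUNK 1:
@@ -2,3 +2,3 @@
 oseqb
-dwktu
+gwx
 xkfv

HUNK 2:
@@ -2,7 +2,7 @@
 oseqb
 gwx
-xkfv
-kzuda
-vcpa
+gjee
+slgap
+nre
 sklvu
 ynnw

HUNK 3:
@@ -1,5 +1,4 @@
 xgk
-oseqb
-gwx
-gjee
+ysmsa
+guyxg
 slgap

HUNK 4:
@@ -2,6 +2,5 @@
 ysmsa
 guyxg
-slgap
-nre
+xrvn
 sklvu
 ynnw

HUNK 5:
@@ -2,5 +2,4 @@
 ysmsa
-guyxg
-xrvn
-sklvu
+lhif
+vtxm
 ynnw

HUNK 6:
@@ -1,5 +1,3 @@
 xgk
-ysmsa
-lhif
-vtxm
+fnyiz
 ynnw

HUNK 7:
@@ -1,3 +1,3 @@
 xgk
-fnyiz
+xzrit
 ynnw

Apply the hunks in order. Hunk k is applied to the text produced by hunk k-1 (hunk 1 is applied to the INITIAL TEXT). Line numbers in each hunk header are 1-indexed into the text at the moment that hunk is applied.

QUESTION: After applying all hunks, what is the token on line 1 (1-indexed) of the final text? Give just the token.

Hunk 1: at line 2 remove [dwktu] add [gwx] -> 8 lines: xgk oseqb gwx xkfv kzuda vcpa sklvu ynnw
Hunk 2: at line 2 remove [xkfv,kzuda,vcpa] add [gjee,slgap,nre] -> 8 lines: xgk oseqb gwx gjee slgap nre sklvu ynnw
Hunk 3: at line 1 remove [oseqb,gwx,gjee] add [ysmsa,guyxg] -> 7 lines: xgk ysmsa guyxg slgap nre sklvu ynnw
Hunk 4: at line 2 remove [slgap,nre] add [xrvn] -> 6 lines: xgk ysmsa guyxg xrvn sklvu ynnw
Hunk 5: at line 2 remove [guyxg,xrvn,sklvu] add [lhif,vtxm] -> 5 lines: xgk ysmsa lhif vtxm ynnw
Hunk 6: at line 1 remove [ysmsa,lhif,vtxm] add [fnyiz] -> 3 lines: xgk fnyiz ynnw
Hunk 7: at line 1 remove [fnyiz] add [xzrit] -> 3 lines: xgk xzrit ynnw
Final line 1: xgk

Answer: xgk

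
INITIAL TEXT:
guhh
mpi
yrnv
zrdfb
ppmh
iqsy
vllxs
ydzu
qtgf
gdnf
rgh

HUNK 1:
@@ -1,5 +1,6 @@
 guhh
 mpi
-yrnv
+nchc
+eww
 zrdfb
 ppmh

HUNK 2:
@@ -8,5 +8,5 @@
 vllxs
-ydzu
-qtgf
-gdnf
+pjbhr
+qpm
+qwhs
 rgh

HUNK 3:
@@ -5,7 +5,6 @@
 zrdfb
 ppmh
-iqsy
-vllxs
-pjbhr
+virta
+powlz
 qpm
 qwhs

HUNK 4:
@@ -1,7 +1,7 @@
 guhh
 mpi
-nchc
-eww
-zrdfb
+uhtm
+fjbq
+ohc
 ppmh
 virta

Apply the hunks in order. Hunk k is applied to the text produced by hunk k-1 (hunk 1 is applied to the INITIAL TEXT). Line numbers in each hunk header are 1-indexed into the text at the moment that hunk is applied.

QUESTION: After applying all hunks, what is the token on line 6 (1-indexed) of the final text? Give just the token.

Answer: ppmh

Derivation:
Hunk 1: at line 1 remove [yrnv] add [nchc,eww] -> 12 lines: guhh mpi nchc eww zrdfb ppmh iqsy vllxs ydzu qtgf gdnf rgh
Hunk 2: at line 8 remove [ydzu,qtgf,gdnf] add [pjbhr,qpm,qwhs] -> 12 lines: guhh mpi nchc eww zrdfb ppmh iqsy vllxs pjbhr qpm qwhs rgh
Hunk 3: at line 5 remove [iqsy,vllxs,pjbhr] add [virta,powlz] -> 11 lines: guhh mpi nchc eww zrdfb ppmh virta powlz qpm qwhs rgh
Hunk 4: at line 1 remove [nchc,eww,zrdfb] add [uhtm,fjbq,ohc] -> 11 lines: guhh mpi uhtm fjbq ohc ppmh virta powlz qpm qwhs rgh
Final line 6: ppmh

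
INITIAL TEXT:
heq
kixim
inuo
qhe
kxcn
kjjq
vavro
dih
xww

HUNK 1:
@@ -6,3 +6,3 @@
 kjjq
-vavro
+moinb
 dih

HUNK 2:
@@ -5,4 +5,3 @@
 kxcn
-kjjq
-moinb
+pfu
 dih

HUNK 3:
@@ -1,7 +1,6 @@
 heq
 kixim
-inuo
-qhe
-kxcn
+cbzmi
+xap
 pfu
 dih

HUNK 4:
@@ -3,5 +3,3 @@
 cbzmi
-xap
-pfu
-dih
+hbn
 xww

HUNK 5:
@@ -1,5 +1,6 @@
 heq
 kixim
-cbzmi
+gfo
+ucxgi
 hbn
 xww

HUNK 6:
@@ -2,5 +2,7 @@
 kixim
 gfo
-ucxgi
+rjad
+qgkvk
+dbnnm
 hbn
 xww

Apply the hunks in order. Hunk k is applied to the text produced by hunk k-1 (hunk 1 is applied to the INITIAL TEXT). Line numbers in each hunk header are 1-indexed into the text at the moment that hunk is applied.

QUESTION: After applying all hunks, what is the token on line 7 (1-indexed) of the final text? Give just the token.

Answer: hbn

Derivation:
Hunk 1: at line 6 remove [vavro] add [moinb] -> 9 lines: heq kixim inuo qhe kxcn kjjq moinb dih xww
Hunk 2: at line 5 remove [kjjq,moinb] add [pfu] -> 8 lines: heq kixim inuo qhe kxcn pfu dih xww
Hunk 3: at line 1 remove [inuo,qhe,kxcn] add [cbzmi,xap] -> 7 lines: heq kixim cbzmi xap pfu dih xww
Hunk 4: at line 3 remove [xap,pfu,dih] add [hbn] -> 5 lines: heq kixim cbzmi hbn xww
Hunk 5: at line 1 remove [cbzmi] add [gfo,ucxgi] -> 6 lines: heq kixim gfo ucxgi hbn xww
Hunk 6: at line 2 remove [ucxgi] add [rjad,qgkvk,dbnnm] -> 8 lines: heq kixim gfo rjad qgkvk dbnnm hbn xww
Final line 7: hbn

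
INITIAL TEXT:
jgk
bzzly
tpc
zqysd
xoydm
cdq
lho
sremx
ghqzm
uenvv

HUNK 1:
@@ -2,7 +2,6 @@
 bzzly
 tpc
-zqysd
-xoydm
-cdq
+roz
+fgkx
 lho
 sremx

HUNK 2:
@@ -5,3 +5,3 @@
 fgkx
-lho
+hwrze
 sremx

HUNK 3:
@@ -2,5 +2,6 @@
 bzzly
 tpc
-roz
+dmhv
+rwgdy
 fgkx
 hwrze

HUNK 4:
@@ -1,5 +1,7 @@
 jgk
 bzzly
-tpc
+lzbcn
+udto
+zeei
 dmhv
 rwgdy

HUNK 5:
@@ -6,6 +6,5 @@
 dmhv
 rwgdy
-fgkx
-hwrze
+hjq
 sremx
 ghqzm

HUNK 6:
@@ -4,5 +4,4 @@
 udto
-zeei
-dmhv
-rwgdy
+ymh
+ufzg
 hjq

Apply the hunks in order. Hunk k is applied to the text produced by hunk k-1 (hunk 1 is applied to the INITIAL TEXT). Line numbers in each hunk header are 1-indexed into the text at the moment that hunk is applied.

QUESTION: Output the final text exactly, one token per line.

Answer: jgk
bzzly
lzbcn
udto
ymh
ufzg
hjq
sremx
ghqzm
uenvv

Derivation:
Hunk 1: at line 2 remove [zqysd,xoydm,cdq] add [roz,fgkx] -> 9 lines: jgk bzzly tpc roz fgkx lho sremx ghqzm uenvv
Hunk 2: at line 5 remove [lho] add [hwrze] -> 9 lines: jgk bzzly tpc roz fgkx hwrze sremx ghqzm uenvv
Hunk 3: at line 2 remove [roz] add [dmhv,rwgdy] -> 10 lines: jgk bzzly tpc dmhv rwgdy fgkx hwrze sremx ghqzm uenvv
Hunk 4: at line 1 remove [tpc] add [lzbcn,udto,zeei] -> 12 lines: jgk bzzly lzbcn udto zeei dmhv rwgdy fgkx hwrze sremx ghqzm uenvv
Hunk 5: at line 6 remove [fgkx,hwrze] add [hjq] -> 11 lines: jgk bzzly lzbcn udto zeei dmhv rwgdy hjq sremx ghqzm uenvv
Hunk 6: at line 4 remove [zeei,dmhv,rwgdy] add [ymh,ufzg] -> 10 lines: jgk bzzly lzbcn udto ymh ufzg hjq sremx ghqzm uenvv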